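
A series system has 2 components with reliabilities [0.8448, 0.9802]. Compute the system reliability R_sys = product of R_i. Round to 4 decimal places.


Components: [0.8448, 0.9802]
After component 1 (R=0.8448): product = 0.8448
After component 2 (R=0.9802): product = 0.8281
R_sys = 0.8281

0.8281


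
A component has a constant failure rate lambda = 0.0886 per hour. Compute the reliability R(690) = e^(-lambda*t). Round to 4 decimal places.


lambda = 0.0886
t = 690
lambda * t = 61.134
R(t) = e^(-61.134)
R(t) = 0.0

0.0


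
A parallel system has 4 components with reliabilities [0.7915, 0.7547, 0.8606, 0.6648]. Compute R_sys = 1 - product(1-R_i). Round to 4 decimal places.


Components: [0.7915, 0.7547, 0.8606, 0.6648]
(1 - 0.7915) = 0.2085, running product = 0.2085
(1 - 0.7547) = 0.2453, running product = 0.0511
(1 - 0.8606) = 0.1394, running product = 0.0071
(1 - 0.6648) = 0.3352, running product = 0.0024
Product of (1-R_i) = 0.0024
R_sys = 1 - 0.0024 = 0.9976

0.9976


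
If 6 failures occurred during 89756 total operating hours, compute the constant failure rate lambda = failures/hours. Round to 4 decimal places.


failures = 6
total_hours = 89756
lambda = 6 / 89756
lambda = 0.0001

0.0001


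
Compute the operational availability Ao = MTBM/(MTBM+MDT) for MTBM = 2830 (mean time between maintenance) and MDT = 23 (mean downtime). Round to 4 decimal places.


MTBM = 2830
MDT = 23
MTBM + MDT = 2853
Ao = 2830 / 2853
Ao = 0.9919

0.9919


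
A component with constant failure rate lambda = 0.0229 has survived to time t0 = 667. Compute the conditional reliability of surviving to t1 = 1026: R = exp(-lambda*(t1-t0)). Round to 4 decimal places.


lambda = 0.0229
t0 = 667, t1 = 1026
t1 - t0 = 359
lambda * (t1-t0) = 0.0229 * 359 = 8.2211
R = exp(-8.2211)
R = 0.0003

0.0003


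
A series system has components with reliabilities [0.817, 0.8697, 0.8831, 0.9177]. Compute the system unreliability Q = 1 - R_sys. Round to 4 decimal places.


Components: [0.817, 0.8697, 0.8831, 0.9177]
After component 1: product = 0.817
After component 2: product = 0.7105
After component 3: product = 0.6275
After component 4: product = 0.5758
R_sys = 0.5758
Q = 1 - 0.5758 = 0.4242

0.4242


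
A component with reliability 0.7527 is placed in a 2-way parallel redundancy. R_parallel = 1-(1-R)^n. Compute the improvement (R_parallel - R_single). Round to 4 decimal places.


R_single = 0.7527, n = 2
1 - R_single = 0.2473
(1 - R_single)^n = 0.2473^2 = 0.0612
R_parallel = 1 - 0.0612 = 0.9388
Improvement = 0.9388 - 0.7527
Improvement = 0.1861

0.1861


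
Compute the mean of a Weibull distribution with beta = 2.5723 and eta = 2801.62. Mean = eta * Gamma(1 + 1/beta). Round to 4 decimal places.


beta = 2.5723, eta = 2801.62
1/beta = 0.3888
1 + 1/beta = 1.3888
Gamma(1.3888) = 0.8879
Mean = 2801.62 * 0.8879
Mean = 2487.654

2487.654


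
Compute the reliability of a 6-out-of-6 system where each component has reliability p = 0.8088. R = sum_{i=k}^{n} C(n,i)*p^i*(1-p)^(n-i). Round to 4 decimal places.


k = 6, n = 6, p = 0.8088
i=6: C(6,6)=1 * 0.8088^6 * 0.1912^0 = 0.2799
R = sum of terms = 0.2799

0.2799


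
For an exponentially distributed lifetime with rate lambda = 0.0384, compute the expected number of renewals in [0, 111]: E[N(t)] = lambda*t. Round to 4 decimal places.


lambda = 0.0384
t = 111
E[N(t)] = lambda * t
E[N(t)] = 0.0384 * 111
E[N(t)] = 4.2624

4.2624


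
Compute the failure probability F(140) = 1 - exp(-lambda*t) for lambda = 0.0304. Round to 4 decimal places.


lambda = 0.0304, t = 140
lambda * t = 4.256
exp(-4.256) = 0.0142
F(t) = 1 - 0.0142
F(t) = 0.9858

0.9858


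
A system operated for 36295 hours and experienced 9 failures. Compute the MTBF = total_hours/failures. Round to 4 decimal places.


total_hours = 36295
failures = 9
MTBF = 36295 / 9
MTBF = 4032.7778

4032.7778


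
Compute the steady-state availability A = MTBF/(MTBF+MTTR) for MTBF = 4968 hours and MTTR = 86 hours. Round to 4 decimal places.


MTBF = 4968
MTTR = 86
MTBF + MTTR = 5054
A = 4968 / 5054
A = 0.983

0.983


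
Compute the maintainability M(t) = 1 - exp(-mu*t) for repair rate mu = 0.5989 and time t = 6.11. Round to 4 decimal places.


mu = 0.5989, t = 6.11
mu * t = 0.5989 * 6.11 = 3.6593
exp(-3.6593) = 0.0258
M(t) = 1 - 0.0258
M(t) = 0.9742

0.9742


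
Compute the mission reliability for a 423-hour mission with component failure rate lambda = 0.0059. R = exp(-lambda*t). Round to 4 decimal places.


lambda = 0.0059
mission_time = 423
lambda * t = 0.0059 * 423 = 2.4957
R = exp(-2.4957)
R = 0.0824

0.0824


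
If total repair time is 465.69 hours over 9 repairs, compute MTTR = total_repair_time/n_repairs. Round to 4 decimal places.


total_repair_time = 465.69
n_repairs = 9
MTTR = 465.69 / 9
MTTR = 51.7433

51.7433


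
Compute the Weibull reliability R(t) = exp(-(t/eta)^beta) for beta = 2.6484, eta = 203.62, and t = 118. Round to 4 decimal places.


beta = 2.6484, eta = 203.62, t = 118
t/eta = 118 / 203.62 = 0.5795
(t/eta)^beta = 0.5795^2.6484 = 0.2358
R(t) = exp(-0.2358)
R(t) = 0.79

0.79


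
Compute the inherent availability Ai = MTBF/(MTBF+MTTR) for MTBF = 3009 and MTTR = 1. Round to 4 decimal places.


MTBF = 3009
MTTR = 1
MTBF + MTTR = 3010
Ai = 3009 / 3010
Ai = 0.9997

0.9997


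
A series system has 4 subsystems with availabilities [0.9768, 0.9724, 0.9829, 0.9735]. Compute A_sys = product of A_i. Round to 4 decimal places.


Subsystems: [0.9768, 0.9724, 0.9829, 0.9735]
After subsystem 1 (A=0.9768): product = 0.9768
After subsystem 2 (A=0.9724): product = 0.9498
After subsystem 3 (A=0.9829): product = 0.9336
After subsystem 4 (A=0.9735): product = 0.9089
A_sys = 0.9089

0.9089


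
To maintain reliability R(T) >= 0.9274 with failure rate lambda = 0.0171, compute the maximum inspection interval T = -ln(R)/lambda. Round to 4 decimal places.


R_target = 0.9274
lambda = 0.0171
-ln(0.9274) = 0.0754
T = 0.0754 / 0.0171
T = 4.4076

4.4076


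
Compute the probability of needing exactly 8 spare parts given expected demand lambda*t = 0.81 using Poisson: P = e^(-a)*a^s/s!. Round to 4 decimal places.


a = 0.81, s = 8
e^(-a) = e^(-0.81) = 0.4449
a^s = 0.81^8 = 0.1853
s! = 40320
P = 0.4449 * 0.1853 / 40320
P = 0.0

0.0


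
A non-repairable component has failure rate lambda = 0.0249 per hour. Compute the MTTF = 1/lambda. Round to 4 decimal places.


lambda = 0.0249
MTTF = 1 / 0.0249
MTTF = 40.1606

40.1606


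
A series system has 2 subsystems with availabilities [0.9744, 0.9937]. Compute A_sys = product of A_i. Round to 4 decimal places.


Subsystems: [0.9744, 0.9937]
After subsystem 1 (A=0.9744): product = 0.9744
After subsystem 2 (A=0.9937): product = 0.9683
A_sys = 0.9683

0.9683


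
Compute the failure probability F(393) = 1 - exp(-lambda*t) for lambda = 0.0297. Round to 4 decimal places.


lambda = 0.0297, t = 393
lambda * t = 11.6721
exp(-11.6721) = 0.0
F(t) = 1 - 0.0
F(t) = 1.0

1.0


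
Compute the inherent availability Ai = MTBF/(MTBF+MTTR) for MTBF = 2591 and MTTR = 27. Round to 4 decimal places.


MTBF = 2591
MTTR = 27
MTBF + MTTR = 2618
Ai = 2591 / 2618
Ai = 0.9897

0.9897


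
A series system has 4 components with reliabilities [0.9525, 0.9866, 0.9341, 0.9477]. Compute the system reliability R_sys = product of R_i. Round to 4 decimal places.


Components: [0.9525, 0.9866, 0.9341, 0.9477]
After component 1 (R=0.9525): product = 0.9525
After component 2 (R=0.9866): product = 0.9397
After component 3 (R=0.9341): product = 0.8778
After component 4 (R=0.9477): product = 0.8319
R_sys = 0.8319

0.8319


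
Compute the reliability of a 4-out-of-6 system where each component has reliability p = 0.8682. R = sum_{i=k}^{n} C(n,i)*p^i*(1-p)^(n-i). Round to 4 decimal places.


k = 4, n = 6, p = 0.8682
i=4: C(6,4)=15 * 0.8682^4 * 0.1318^2 = 0.148
i=5: C(6,5)=6 * 0.8682^5 * 0.1318^1 = 0.3901
i=6: C(6,6)=1 * 0.8682^6 * 0.1318^0 = 0.4283
R = sum of terms = 0.9664

0.9664


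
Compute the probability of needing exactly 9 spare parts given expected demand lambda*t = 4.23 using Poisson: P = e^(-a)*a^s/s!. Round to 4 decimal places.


a = 4.23, s = 9
e^(-a) = e^(-4.23) = 0.0146
a^s = 4.23^9 = 433574.0751
s! = 362880
P = 0.0146 * 433574.0751 / 362880
P = 0.0174

0.0174


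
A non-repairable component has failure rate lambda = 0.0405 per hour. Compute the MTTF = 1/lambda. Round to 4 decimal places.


lambda = 0.0405
MTTF = 1 / 0.0405
MTTF = 24.6914

24.6914


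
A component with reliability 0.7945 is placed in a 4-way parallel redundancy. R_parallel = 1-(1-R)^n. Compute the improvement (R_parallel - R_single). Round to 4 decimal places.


R_single = 0.7945, n = 4
1 - R_single = 0.2055
(1 - R_single)^n = 0.2055^4 = 0.0018
R_parallel = 1 - 0.0018 = 0.9982
Improvement = 0.9982 - 0.7945
Improvement = 0.2037

0.2037


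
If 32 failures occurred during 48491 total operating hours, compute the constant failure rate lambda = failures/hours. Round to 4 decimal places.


failures = 32
total_hours = 48491
lambda = 32 / 48491
lambda = 0.0007

0.0007


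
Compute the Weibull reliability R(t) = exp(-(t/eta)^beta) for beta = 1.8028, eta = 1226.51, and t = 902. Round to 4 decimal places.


beta = 1.8028, eta = 1226.51, t = 902
t/eta = 902 / 1226.51 = 0.7354
(t/eta)^beta = 0.7354^1.8028 = 0.5746
R(t) = exp(-0.5746)
R(t) = 0.5629

0.5629


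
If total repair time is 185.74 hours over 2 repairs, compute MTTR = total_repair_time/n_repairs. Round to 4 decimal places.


total_repair_time = 185.74
n_repairs = 2
MTTR = 185.74 / 2
MTTR = 92.87

92.87


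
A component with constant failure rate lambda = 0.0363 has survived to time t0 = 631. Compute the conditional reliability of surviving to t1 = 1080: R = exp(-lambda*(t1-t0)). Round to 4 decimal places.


lambda = 0.0363
t0 = 631, t1 = 1080
t1 - t0 = 449
lambda * (t1-t0) = 0.0363 * 449 = 16.2987
R = exp(-16.2987)
R = 0.0

0.0


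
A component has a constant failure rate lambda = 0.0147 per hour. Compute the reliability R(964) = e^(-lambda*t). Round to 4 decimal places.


lambda = 0.0147
t = 964
lambda * t = 14.1708
R(t) = e^(-14.1708)
R(t) = 0.0

0.0


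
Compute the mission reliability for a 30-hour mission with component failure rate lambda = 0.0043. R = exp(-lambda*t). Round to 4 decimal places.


lambda = 0.0043
mission_time = 30
lambda * t = 0.0043 * 30 = 0.129
R = exp(-0.129)
R = 0.879

0.879


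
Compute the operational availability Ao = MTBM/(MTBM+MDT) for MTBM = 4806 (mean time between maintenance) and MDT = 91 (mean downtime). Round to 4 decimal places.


MTBM = 4806
MDT = 91
MTBM + MDT = 4897
Ao = 4806 / 4897
Ao = 0.9814

0.9814


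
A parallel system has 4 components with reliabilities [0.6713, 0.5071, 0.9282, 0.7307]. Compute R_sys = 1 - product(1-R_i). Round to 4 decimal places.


Components: [0.6713, 0.5071, 0.9282, 0.7307]
(1 - 0.6713) = 0.3287, running product = 0.3287
(1 - 0.5071) = 0.4929, running product = 0.162
(1 - 0.9282) = 0.0718, running product = 0.0116
(1 - 0.7307) = 0.2693, running product = 0.0031
Product of (1-R_i) = 0.0031
R_sys = 1 - 0.0031 = 0.9969

0.9969


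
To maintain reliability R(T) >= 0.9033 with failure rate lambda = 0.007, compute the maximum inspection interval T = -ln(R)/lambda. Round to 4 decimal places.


R_target = 0.9033
lambda = 0.007
-ln(0.9033) = 0.1017
T = 0.1017 / 0.007
T = 14.5287

14.5287


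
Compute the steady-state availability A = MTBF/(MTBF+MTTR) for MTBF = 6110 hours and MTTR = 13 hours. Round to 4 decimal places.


MTBF = 6110
MTTR = 13
MTBF + MTTR = 6123
A = 6110 / 6123
A = 0.9979

0.9979


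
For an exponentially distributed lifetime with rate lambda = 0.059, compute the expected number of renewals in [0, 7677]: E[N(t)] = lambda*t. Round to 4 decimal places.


lambda = 0.059
t = 7677
E[N(t)] = lambda * t
E[N(t)] = 0.059 * 7677
E[N(t)] = 452.943

452.943


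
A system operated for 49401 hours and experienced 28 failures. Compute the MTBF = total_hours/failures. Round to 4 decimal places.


total_hours = 49401
failures = 28
MTBF = 49401 / 28
MTBF = 1764.3214

1764.3214


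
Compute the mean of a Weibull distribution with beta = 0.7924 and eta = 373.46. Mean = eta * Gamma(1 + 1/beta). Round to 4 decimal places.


beta = 0.7924, eta = 373.46
1/beta = 1.262
1 + 1/beta = 2.262
Gamma(2.262) = 1.1409
Mean = 373.46 * 1.1409
Mean = 426.0628

426.0628


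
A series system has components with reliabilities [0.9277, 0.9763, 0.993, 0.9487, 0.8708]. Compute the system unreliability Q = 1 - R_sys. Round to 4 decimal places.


Components: [0.9277, 0.9763, 0.993, 0.9487, 0.8708]
After component 1: product = 0.9277
After component 2: product = 0.9057
After component 3: product = 0.8994
After component 4: product = 0.8532
After component 5: product = 0.743
R_sys = 0.743
Q = 1 - 0.743 = 0.257

0.257


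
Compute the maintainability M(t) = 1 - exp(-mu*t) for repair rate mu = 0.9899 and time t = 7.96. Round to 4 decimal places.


mu = 0.9899, t = 7.96
mu * t = 0.9899 * 7.96 = 7.8796
exp(-7.8796) = 0.0004
M(t) = 1 - 0.0004
M(t) = 0.9996

0.9996


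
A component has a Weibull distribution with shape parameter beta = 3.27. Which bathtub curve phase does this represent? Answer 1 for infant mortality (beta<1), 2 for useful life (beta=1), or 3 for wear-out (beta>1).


beta = 3.27
Compare beta to 1:
beta < 1 => infant mortality (phase 1)
beta = 1 => useful life (phase 2)
beta > 1 => wear-out (phase 3)
Since beta = 3.27, this is wear-out (increasing failure rate)
Phase = 3

3


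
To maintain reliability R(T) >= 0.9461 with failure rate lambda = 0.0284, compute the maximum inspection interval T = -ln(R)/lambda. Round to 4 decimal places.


R_target = 0.9461
lambda = 0.0284
-ln(0.9461) = 0.0554
T = 0.0554 / 0.0284
T = 1.951

1.951


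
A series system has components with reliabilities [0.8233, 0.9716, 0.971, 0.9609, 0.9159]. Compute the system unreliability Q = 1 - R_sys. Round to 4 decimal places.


Components: [0.8233, 0.9716, 0.971, 0.9609, 0.9159]
After component 1: product = 0.8233
After component 2: product = 0.7999
After component 3: product = 0.7767
After component 4: product = 0.7464
After component 5: product = 0.6836
R_sys = 0.6836
Q = 1 - 0.6836 = 0.3164

0.3164


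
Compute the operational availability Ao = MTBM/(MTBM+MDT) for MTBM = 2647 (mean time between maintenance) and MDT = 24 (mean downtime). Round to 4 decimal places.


MTBM = 2647
MDT = 24
MTBM + MDT = 2671
Ao = 2647 / 2671
Ao = 0.991

0.991


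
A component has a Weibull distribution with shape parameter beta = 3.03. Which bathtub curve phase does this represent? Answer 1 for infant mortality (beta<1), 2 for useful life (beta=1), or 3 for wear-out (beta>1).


beta = 3.03
Compare beta to 1:
beta < 1 => infant mortality (phase 1)
beta = 1 => useful life (phase 2)
beta > 1 => wear-out (phase 3)
Since beta = 3.03, this is wear-out (increasing failure rate)
Phase = 3

3


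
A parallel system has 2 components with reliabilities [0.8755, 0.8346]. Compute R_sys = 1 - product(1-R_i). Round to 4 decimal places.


Components: [0.8755, 0.8346]
(1 - 0.8755) = 0.1245, running product = 0.1245
(1 - 0.8346) = 0.1654, running product = 0.0206
Product of (1-R_i) = 0.0206
R_sys = 1 - 0.0206 = 0.9794

0.9794


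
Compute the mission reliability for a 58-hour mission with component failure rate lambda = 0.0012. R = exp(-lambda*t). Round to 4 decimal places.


lambda = 0.0012
mission_time = 58
lambda * t = 0.0012 * 58 = 0.0696
R = exp(-0.0696)
R = 0.9328

0.9328


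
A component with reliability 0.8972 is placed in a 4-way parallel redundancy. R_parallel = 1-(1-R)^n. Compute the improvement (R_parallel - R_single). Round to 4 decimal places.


R_single = 0.8972, n = 4
1 - R_single = 0.1028
(1 - R_single)^n = 0.1028^4 = 0.0001
R_parallel = 1 - 0.0001 = 0.9999
Improvement = 0.9999 - 0.8972
Improvement = 0.1027

0.1027


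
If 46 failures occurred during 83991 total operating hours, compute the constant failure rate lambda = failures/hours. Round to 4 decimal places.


failures = 46
total_hours = 83991
lambda = 46 / 83991
lambda = 0.0005

0.0005


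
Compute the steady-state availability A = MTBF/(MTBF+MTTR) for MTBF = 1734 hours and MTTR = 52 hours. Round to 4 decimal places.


MTBF = 1734
MTTR = 52
MTBF + MTTR = 1786
A = 1734 / 1786
A = 0.9709

0.9709


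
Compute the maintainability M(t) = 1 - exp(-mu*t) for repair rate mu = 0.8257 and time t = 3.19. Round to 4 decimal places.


mu = 0.8257, t = 3.19
mu * t = 0.8257 * 3.19 = 2.634
exp(-2.634) = 0.0718
M(t) = 1 - 0.0718
M(t) = 0.9282

0.9282


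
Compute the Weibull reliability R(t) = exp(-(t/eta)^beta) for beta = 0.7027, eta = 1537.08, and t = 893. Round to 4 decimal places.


beta = 0.7027, eta = 1537.08, t = 893
t/eta = 893 / 1537.08 = 0.581
(t/eta)^beta = 0.581^0.7027 = 0.6828
R(t) = exp(-0.6828)
R(t) = 0.5052

0.5052


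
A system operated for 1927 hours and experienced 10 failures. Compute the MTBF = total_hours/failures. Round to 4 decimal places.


total_hours = 1927
failures = 10
MTBF = 1927 / 10
MTBF = 192.7

192.7


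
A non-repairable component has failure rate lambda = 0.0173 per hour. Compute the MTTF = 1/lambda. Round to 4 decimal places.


lambda = 0.0173
MTTF = 1 / 0.0173
MTTF = 57.8035

57.8035


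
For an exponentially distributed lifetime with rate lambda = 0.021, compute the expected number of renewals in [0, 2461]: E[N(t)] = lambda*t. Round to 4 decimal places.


lambda = 0.021
t = 2461
E[N(t)] = lambda * t
E[N(t)] = 0.021 * 2461
E[N(t)] = 51.681

51.681


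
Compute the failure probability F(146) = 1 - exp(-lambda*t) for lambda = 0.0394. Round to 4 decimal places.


lambda = 0.0394, t = 146
lambda * t = 5.7524
exp(-5.7524) = 0.0032
F(t) = 1 - 0.0032
F(t) = 0.9968

0.9968


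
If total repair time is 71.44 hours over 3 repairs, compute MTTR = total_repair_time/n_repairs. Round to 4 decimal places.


total_repair_time = 71.44
n_repairs = 3
MTTR = 71.44 / 3
MTTR = 23.8133

23.8133


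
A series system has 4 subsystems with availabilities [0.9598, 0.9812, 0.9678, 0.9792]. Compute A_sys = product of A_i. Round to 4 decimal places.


Subsystems: [0.9598, 0.9812, 0.9678, 0.9792]
After subsystem 1 (A=0.9598): product = 0.9598
After subsystem 2 (A=0.9812): product = 0.9418
After subsystem 3 (A=0.9678): product = 0.9114
After subsystem 4 (A=0.9792): product = 0.8925
A_sys = 0.8925

0.8925


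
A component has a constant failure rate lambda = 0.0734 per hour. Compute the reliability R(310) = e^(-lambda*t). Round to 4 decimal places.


lambda = 0.0734
t = 310
lambda * t = 22.754
R(t) = e^(-22.754)
R(t) = 0.0

0.0


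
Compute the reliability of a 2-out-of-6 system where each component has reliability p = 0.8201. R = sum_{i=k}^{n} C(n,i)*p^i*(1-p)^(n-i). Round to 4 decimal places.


k = 2, n = 6, p = 0.8201
i=2: C(6,2)=15 * 0.8201^2 * 0.1799^4 = 0.0106
i=3: C(6,3)=20 * 0.8201^3 * 0.1799^3 = 0.0642
i=4: C(6,4)=15 * 0.8201^4 * 0.1799^2 = 0.2196
i=5: C(6,5)=6 * 0.8201^5 * 0.1799^1 = 0.4004
i=6: C(6,6)=1 * 0.8201^6 * 0.1799^0 = 0.3042
R = sum of terms = 0.999

0.999


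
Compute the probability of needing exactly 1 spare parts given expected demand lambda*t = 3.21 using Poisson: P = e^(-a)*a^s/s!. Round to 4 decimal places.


a = 3.21, s = 1
e^(-a) = e^(-3.21) = 0.0404
a^s = 3.21^1 = 3.21
s! = 1
P = 0.0404 * 3.21 / 1
P = 0.1295

0.1295


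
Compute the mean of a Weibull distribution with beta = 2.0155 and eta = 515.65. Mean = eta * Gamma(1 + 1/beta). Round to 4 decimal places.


beta = 2.0155, eta = 515.65
1/beta = 0.4962
1 + 1/beta = 1.4962
Gamma(1.4962) = 0.8861
Mean = 515.65 * 0.8861
Mean = 456.922

456.922


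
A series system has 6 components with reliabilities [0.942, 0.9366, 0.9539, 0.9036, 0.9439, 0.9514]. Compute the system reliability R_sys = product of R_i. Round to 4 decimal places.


Components: [0.942, 0.9366, 0.9539, 0.9036, 0.9439, 0.9514]
After component 1 (R=0.942): product = 0.942
After component 2 (R=0.9366): product = 0.8823
After component 3 (R=0.9539): product = 0.8416
After component 4 (R=0.9036): product = 0.7605
After component 5 (R=0.9439): product = 0.7178
After component 6 (R=0.9514): product = 0.6829
R_sys = 0.6829

0.6829


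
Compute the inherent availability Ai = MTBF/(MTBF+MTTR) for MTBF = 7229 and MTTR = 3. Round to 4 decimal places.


MTBF = 7229
MTTR = 3
MTBF + MTTR = 7232
Ai = 7229 / 7232
Ai = 0.9996

0.9996


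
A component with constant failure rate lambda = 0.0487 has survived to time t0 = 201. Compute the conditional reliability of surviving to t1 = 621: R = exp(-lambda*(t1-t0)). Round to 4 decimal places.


lambda = 0.0487
t0 = 201, t1 = 621
t1 - t0 = 420
lambda * (t1-t0) = 0.0487 * 420 = 20.454
R = exp(-20.454)
R = 0.0

0.0


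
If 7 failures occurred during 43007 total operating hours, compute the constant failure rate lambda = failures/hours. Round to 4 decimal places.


failures = 7
total_hours = 43007
lambda = 7 / 43007
lambda = 0.0002

0.0002


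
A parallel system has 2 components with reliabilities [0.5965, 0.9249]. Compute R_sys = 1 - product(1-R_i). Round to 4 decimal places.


Components: [0.5965, 0.9249]
(1 - 0.5965) = 0.4035, running product = 0.4035
(1 - 0.9249) = 0.0751, running product = 0.0303
Product of (1-R_i) = 0.0303
R_sys = 1 - 0.0303 = 0.9697

0.9697


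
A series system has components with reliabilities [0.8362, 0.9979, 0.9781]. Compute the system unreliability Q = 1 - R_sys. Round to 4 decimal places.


Components: [0.8362, 0.9979, 0.9781]
After component 1: product = 0.8362
After component 2: product = 0.8344
After component 3: product = 0.8162
R_sys = 0.8162
Q = 1 - 0.8162 = 0.1838

0.1838


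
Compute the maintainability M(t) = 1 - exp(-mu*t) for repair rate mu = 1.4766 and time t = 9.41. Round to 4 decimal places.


mu = 1.4766, t = 9.41
mu * t = 1.4766 * 9.41 = 13.8948
exp(-13.8948) = 0.0
M(t) = 1 - 0.0
M(t) = 1.0

1.0


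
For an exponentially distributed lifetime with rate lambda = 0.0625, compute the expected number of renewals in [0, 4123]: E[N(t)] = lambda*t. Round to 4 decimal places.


lambda = 0.0625
t = 4123
E[N(t)] = lambda * t
E[N(t)] = 0.0625 * 4123
E[N(t)] = 257.6875

257.6875


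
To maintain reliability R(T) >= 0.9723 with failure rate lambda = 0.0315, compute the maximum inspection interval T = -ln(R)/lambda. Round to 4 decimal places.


R_target = 0.9723
lambda = 0.0315
-ln(0.9723) = 0.0281
T = 0.0281 / 0.0315
T = 0.8918

0.8918


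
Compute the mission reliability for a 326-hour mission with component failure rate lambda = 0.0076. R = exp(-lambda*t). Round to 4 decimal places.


lambda = 0.0076
mission_time = 326
lambda * t = 0.0076 * 326 = 2.4776
R = exp(-2.4776)
R = 0.0839

0.0839


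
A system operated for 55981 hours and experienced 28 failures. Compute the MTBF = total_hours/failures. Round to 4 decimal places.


total_hours = 55981
failures = 28
MTBF = 55981 / 28
MTBF = 1999.3214

1999.3214


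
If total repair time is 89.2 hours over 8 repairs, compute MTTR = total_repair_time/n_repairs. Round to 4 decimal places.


total_repair_time = 89.2
n_repairs = 8
MTTR = 89.2 / 8
MTTR = 11.15

11.15


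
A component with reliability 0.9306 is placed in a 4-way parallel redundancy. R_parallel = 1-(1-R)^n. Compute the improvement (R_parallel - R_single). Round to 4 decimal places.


R_single = 0.9306, n = 4
1 - R_single = 0.0694
(1 - R_single)^n = 0.0694^4 = 0.0
R_parallel = 1 - 0.0 = 1.0
Improvement = 1.0 - 0.9306
Improvement = 0.0694

0.0694


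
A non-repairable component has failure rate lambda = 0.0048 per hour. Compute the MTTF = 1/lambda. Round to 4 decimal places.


lambda = 0.0048
MTTF = 1 / 0.0048
MTTF = 208.3333

208.3333


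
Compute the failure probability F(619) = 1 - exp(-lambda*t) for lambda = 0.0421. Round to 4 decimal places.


lambda = 0.0421, t = 619
lambda * t = 26.0599
exp(-26.0599) = 0.0
F(t) = 1 - 0.0
F(t) = 1.0

1.0


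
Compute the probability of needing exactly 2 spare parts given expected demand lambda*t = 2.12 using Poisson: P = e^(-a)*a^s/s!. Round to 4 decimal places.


a = 2.12, s = 2
e^(-a) = e^(-2.12) = 0.12
a^s = 2.12^2 = 4.4944
s! = 2
P = 0.12 * 4.4944 / 2
P = 0.2697

0.2697


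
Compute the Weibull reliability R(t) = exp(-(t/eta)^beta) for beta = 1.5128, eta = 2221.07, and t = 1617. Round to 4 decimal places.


beta = 1.5128, eta = 2221.07, t = 1617
t/eta = 1617 / 2221.07 = 0.728
(t/eta)^beta = 0.728^1.5128 = 0.6187
R(t) = exp(-0.6187)
R(t) = 0.5387

0.5387


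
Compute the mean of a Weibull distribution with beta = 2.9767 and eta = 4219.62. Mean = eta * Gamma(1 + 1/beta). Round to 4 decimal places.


beta = 2.9767, eta = 4219.62
1/beta = 0.3359
1 + 1/beta = 1.3359
Gamma(1.3359) = 0.8927
Mean = 4219.62 * 0.8927
Mean = 3766.7504

3766.7504


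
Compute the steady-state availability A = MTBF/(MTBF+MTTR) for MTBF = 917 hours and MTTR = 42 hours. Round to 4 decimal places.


MTBF = 917
MTTR = 42
MTBF + MTTR = 959
A = 917 / 959
A = 0.9562

0.9562


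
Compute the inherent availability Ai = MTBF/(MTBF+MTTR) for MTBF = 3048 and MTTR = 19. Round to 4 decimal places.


MTBF = 3048
MTTR = 19
MTBF + MTTR = 3067
Ai = 3048 / 3067
Ai = 0.9938

0.9938


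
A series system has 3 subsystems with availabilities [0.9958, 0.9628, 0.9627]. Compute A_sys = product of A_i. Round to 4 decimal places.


Subsystems: [0.9958, 0.9628, 0.9627]
After subsystem 1 (A=0.9958): product = 0.9958
After subsystem 2 (A=0.9628): product = 0.9588
After subsystem 3 (A=0.9627): product = 0.923
A_sys = 0.923

0.923


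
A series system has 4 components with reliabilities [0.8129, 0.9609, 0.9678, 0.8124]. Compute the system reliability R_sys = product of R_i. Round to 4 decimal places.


Components: [0.8129, 0.9609, 0.9678, 0.8124]
After component 1 (R=0.8129): product = 0.8129
After component 2 (R=0.9609): product = 0.7811
After component 3 (R=0.9678): product = 0.756
After component 4 (R=0.8124): product = 0.6141
R_sys = 0.6141

0.6141


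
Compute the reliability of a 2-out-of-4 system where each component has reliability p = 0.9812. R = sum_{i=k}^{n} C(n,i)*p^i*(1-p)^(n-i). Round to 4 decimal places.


k = 2, n = 4, p = 0.9812
i=2: C(4,2)=6 * 0.9812^2 * 0.0188^2 = 0.002
i=3: C(4,3)=4 * 0.9812^3 * 0.0188^1 = 0.071
i=4: C(4,4)=1 * 0.9812^4 * 0.0188^0 = 0.9269
R = sum of terms = 1.0

1.0


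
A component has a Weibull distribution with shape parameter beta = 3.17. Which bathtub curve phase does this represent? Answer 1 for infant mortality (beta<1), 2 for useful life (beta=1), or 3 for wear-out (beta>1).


beta = 3.17
Compare beta to 1:
beta < 1 => infant mortality (phase 1)
beta = 1 => useful life (phase 2)
beta > 1 => wear-out (phase 3)
Since beta = 3.17, this is wear-out (increasing failure rate)
Phase = 3

3


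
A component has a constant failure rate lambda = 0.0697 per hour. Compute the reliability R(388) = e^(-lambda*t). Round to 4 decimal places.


lambda = 0.0697
t = 388
lambda * t = 27.0436
R(t) = e^(-27.0436)
R(t) = 0.0

0.0


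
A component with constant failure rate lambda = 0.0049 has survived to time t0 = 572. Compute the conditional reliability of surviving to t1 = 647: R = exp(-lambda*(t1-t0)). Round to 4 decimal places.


lambda = 0.0049
t0 = 572, t1 = 647
t1 - t0 = 75
lambda * (t1-t0) = 0.0049 * 75 = 0.3675
R = exp(-0.3675)
R = 0.6925

0.6925


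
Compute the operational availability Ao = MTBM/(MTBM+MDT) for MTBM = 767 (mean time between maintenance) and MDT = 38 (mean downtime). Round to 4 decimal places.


MTBM = 767
MDT = 38
MTBM + MDT = 805
Ao = 767 / 805
Ao = 0.9528

0.9528


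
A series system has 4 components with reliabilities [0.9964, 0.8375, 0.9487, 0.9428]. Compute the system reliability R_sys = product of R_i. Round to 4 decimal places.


Components: [0.9964, 0.8375, 0.9487, 0.9428]
After component 1 (R=0.9964): product = 0.9964
After component 2 (R=0.8375): product = 0.8345
After component 3 (R=0.9487): product = 0.7917
After component 4 (R=0.9428): product = 0.7464
R_sys = 0.7464

0.7464


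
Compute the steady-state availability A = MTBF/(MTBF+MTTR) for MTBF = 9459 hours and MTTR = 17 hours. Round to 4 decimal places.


MTBF = 9459
MTTR = 17
MTBF + MTTR = 9476
A = 9459 / 9476
A = 0.9982

0.9982


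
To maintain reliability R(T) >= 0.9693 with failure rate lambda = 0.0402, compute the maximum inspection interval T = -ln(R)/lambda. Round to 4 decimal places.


R_target = 0.9693
lambda = 0.0402
-ln(0.9693) = 0.0312
T = 0.0312 / 0.0402
T = 0.7756

0.7756


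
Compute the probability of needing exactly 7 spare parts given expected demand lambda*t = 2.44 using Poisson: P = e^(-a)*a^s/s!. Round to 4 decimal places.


a = 2.44, s = 7
e^(-a) = e^(-2.44) = 0.0872
a^s = 2.44^7 = 514.907
s! = 5040
P = 0.0872 * 514.907 / 5040
P = 0.0089

0.0089


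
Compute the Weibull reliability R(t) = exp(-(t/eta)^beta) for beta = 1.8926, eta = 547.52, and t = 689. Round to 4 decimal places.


beta = 1.8926, eta = 547.52, t = 689
t/eta = 689 / 547.52 = 1.2584
(t/eta)^beta = 1.2584^1.8926 = 1.545
R(t) = exp(-1.545)
R(t) = 0.2133

0.2133


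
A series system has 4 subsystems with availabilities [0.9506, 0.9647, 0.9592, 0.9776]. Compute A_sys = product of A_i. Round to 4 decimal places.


Subsystems: [0.9506, 0.9647, 0.9592, 0.9776]
After subsystem 1 (A=0.9506): product = 0.9506
After subsystem 2 (A=0.9647): product = 0.917
After subsystem 3 (A=0.9592): product = 0.8796
After subsystem 4 (A=0.9776): product = 0.8599
A_sys = 0.8599

0.8599


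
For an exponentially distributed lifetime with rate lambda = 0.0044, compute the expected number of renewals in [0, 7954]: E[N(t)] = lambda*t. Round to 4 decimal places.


lambda = 0.0044
t = 7954
E[N(t)] = lambda * t
E[N(t)] = 0.0044 * 7954
E[N(t)] = 34.9976

34.9976


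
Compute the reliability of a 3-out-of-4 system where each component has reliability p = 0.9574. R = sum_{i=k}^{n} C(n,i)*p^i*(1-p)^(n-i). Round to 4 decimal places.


k = 3, n = 4, p = 0.9574
i=3: C(4,3)=4 * 0.9574^3 * 0.0426^1 = 0.1495
i=4: C(4,4)=1 * 0.9574^4 * 0.0426^0 = 0.8402
R = sum of terms = 0.9897

0.9897


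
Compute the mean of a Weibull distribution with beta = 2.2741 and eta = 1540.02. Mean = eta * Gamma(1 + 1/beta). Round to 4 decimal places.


beta = 2.2741, eta = 1540.02
1/beta = 0.4397
1 + 1/beta = 1.4397
Gamma(1.4397) = 0.8858
Mean = 1540.02 * 0.8858
Mean = 1364.1652

1364.1652


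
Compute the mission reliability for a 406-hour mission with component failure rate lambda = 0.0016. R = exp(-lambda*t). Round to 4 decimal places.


lambda = 0.0016
mission_time = 406
lambda * t = 0.0016 * 406 = 0.6496
R = exp(-0.6496)
R = 0.5223

0.5223


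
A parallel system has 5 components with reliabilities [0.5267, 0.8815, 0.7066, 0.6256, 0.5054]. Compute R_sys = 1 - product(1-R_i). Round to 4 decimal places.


Components: [0.5267, 0.8815, 0.7066, 0.6256, 0.5054]
(1 - 0.5267) = 0.4733, running product = 0.4733
(1 - 0.8815) = 0.1185, running product = 0.0561
(1 - 0.7066) = 0.2934, running product = 0.0165
(1 - 0.6256) = 0.3744, running product = 0.0062
(1 - 0.5054) = 0.4946, running product = 0.003
Product of (1-R_i) = 0.003
R_sys = 1 - 0.003 = 0.997

0.997


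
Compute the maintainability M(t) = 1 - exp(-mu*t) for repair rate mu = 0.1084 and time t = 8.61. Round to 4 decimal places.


mu = 0.1084, t = 8.61
mu * t = 0.1084 * 8.61 = 0.9333
exp(-0.9333) = 0.3932
M(t) = 1 - 0.3932
M(t) = 0.6068

0.6068


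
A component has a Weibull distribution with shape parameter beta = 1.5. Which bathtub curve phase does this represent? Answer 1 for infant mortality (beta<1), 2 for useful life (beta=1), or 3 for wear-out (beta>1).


beta = 1.5
Compare beta to 1:
beta < 1 => infant mortality (phase 1)
beta = 1 => useful life (phase 2)
beta > 1 => wear-out (phase 3)
Since beta = 1.5, this is wear-out (increasing failure rate)
Phase = 3

3


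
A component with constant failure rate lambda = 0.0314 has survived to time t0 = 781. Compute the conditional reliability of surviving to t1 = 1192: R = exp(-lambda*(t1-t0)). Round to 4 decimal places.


lambda = 0.0314
t0 = 781, t1 = 1192
t1 - t0 = 411
lambda * (t1-t0) = 0.0314 * 411 = 12.9054
R = exp(-12.9054)
R = 0.0

0.0


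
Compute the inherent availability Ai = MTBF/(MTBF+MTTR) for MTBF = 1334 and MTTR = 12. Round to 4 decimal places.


MTBF = 1334
MTTR = 12
MTBF + MTTR = 1346
Ai = 1334 / 1346
Ai = 0.9911

0.9911


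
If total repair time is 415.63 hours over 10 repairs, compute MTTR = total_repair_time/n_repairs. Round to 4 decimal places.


total_repair_time = 415.63
n_repairs = 10
MTTR = 415.63 / 10
MTTR = 41.563

41.563


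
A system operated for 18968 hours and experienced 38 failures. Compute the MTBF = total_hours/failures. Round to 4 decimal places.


total_hours = 18968
failures = 38
MTBF = 18968 / 38
MTBF = 499.1579

499.1579


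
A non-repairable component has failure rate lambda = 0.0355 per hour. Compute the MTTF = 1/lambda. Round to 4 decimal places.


lambda = 0.0355
MTTF = 1 / 0.0355
MTTF = 28.169

28.169


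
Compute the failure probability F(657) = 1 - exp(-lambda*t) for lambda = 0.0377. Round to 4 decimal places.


lambda = 0.0377, t = 657
lambda * t = 24.7689
exp(-24.7689) = 0.0
F(t) = 1 - 0.0
F(t) = 1.0

1.0


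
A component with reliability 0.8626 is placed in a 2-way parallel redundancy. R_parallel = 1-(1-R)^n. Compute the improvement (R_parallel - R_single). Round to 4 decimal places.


R_single = 0.8626, n = 2
1 - R_single = 0.1374
(1 - R_single)^n = 0.1374^2 = 0.0189
R_parallel = 1 - 0.0189 = 0.9811
Improvement = 0.9811 - 0.8626
Improvement = 0.1185

0.1185


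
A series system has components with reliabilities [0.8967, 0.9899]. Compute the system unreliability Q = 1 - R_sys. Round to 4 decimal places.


Components: [0.8967, 0.9899]
After component 1: product = 0.8967
After component 2: product = 0.8876
R_sys = 0.8876
Q = 1 - 0.8876 = 0.1124

0.1124


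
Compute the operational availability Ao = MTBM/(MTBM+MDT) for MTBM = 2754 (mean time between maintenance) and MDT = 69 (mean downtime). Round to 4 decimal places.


MTBM = 2754
MDT = 69
MTBM + MDT = 2823
Ao = 2754 / 2823
Ao = 0.9756

0.9756


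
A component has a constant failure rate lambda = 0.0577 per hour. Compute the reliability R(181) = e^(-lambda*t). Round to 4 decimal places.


lambda = 0.0577
t = 181
lambda * t = 10.4437
R(t) = e^(-10.4437)
R(t) = 0.0

0.0


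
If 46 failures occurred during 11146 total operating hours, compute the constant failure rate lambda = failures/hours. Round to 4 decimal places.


failures = 46
total_hours = 11146
lambda = 46 / 11146
lambda = 0.0041

0.0041


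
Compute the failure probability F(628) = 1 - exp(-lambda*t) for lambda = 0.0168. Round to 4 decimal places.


lambda = 0.0168, t = 628
lambda * t = 10.5504
exp(-10.5504) = 0.0
F(t) = 1 - 0.0
F(t) = 1.0

1.0


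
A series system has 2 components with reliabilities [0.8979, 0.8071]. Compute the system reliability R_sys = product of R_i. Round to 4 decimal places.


Components: [0.8979, 0.8071]
After component 1 (R=0.8979): product = 0.8979
After component 2 (R=0.8071): product = 0.7247
R_sys = 0.7247

0.7247


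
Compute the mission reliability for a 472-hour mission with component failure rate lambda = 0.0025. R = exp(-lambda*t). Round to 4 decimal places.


lambda = 0.0025
mission_time = 472
lambda * t = 0.0025 * 472 = 1.18
R = exp(-1.18)
R = 0.3073

0.3073


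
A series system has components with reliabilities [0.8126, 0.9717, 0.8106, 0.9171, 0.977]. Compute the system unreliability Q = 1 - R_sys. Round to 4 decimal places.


Components: [0.8126, 0.9717, 0.8106, 0.9171, 0.977]
After component 1: product = 0.8126
After component 2: product = 0.7896
After component 3: product = 0.6401
After component 4: product = 0.587
After component 5: product = 0.5735
R_sys = 0.5735
Q = 1 - 0.5735 = 0.4265

0.4265


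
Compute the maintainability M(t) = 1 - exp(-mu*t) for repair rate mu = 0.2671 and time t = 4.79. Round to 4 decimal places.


mu = 0.2671, t = 4.79
mu * t = 0.2671 * 4.79 = 1.2794
exp(-1.2794) = 0.2782
M(t) = 1 - 0.2782
M(t) = 0.7218

0.7218


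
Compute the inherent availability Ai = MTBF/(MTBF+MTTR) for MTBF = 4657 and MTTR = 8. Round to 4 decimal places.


MTBF = 4657
MTTR = 8
MTBF + MTTR = 4665
Ai = 4657 / 4665
Ai = 0.9983

0.9983


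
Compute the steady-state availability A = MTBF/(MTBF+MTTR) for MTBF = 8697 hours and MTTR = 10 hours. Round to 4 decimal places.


MTBF = 8697
MTTR = 10
MTBF + MTTR = 8707
A = 8697 / 8707
A = 0.9989

0.9989


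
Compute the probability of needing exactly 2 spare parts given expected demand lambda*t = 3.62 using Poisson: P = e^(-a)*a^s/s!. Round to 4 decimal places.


a = 3.62, s = 2
e^(-a) = e^(-3.62) = 0.0268
a^s = 3.62^2 = 13.1044
s! = 2
P = 0.0268 * 13.1044 / 2
P = 0.1755

0.1755


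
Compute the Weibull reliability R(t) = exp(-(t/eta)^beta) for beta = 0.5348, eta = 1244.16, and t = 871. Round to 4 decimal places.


beta = 0.5348, eta = 1244.16, t = 871
t/eta = 871 / 1244.16 = 0.7001
(t/eta)^beta = 0.7001^0.5348 = 0.8264
R(t) = exp(-0.8264)
R(t) = 0.4376

0.4376


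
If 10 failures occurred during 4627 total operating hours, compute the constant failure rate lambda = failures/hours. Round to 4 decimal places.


failures = 10
total_hours = 4627
lambda = 10 / 4627
lambda = 0.0022

0.0022


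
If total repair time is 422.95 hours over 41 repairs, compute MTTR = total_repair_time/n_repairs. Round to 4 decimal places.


total_repair_time = 422.95
n_repairs = 41
MTTR = 422.95 / 41
MTTR = 10.3159

10.3159


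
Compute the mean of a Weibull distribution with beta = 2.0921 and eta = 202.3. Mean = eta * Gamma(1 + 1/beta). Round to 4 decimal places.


beta = 2.0921, eta = 202.3
1/beta = 0.478
1 + 1/beta = 1.478
Gamma(1.478) = 0.8857
Mean = 202.3 * 0.8857
Mean = 179.1806

179.1806


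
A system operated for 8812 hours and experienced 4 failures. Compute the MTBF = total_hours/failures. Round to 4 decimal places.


total_hours = 8812
failures = 4
MTBF = 8812 / 4
MTBF = 2203.0

2203.0


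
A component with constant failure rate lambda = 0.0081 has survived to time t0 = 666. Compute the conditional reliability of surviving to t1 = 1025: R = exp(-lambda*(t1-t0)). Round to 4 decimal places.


lambda = 0.0081
t0 = 666, t1 = 1025
t1 - t0 = 359
lambda * (t1-t0) = 0.0081 * 359 = 2.9079
R = exp(-2.9079)
R = 0.0546

0.0546


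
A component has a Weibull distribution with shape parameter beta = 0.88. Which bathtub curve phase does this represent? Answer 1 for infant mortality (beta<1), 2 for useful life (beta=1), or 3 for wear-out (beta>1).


beta = 0.88
Compare beta to 1:
beta < 1 => infant mortality (phase 1)
beta = 1 => useful life (phase 2)
beta > 1 => wear-out (phase 3)
Since beta = 0.88, this is infant mortality (decreasing failure rate)
Phase = 1

1


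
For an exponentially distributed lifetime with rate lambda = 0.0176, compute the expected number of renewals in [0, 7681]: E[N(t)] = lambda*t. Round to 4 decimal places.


lambda = 0.0176
t = 7681
E[N(t)] = lambda * t
E[N(t)] = 0.0176 * 7681
E[N(t)] = 135.1856

135.1856


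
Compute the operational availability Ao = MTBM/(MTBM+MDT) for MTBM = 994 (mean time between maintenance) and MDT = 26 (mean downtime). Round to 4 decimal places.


MTBM = 994
MDT = 26
MTBM + MDT = 1020
Ao = 994 / 1020
Ao = 0.9745

0.9745


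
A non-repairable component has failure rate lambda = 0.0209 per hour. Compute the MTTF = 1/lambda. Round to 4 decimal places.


lambda = 0.0209
MTTF = 1 / 0.0209
MTTF = 47.8469

47.8469


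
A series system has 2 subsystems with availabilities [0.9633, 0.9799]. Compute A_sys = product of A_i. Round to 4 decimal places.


Subsystems: [0.9633, 0.9799]
After subsystem 1 (A=0.9633): product = 0.9633
After subsystem 2 (A=0.9799): product = 0.9439
A_sys = 0.9439

0.9439
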